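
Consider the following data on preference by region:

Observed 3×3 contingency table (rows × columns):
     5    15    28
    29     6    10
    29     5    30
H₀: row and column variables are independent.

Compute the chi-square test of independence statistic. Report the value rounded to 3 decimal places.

test statistic = 34.423

Row totals [48, 45, 64], col totals [63, 26, 68], n=157
χ² = (5−19.26)²/19.26 + (15−7.95)²/7.95 + (28−20.79)²/20.79 + (29−18.06)²/18.06 + (6−7.45)²/7.45 + (10−19.49)²/19.49 + (29−25.68)²/25.68 + (5−10.60)²/10.60 + (30−27.72)²/27.72 = 34.4233
df = 4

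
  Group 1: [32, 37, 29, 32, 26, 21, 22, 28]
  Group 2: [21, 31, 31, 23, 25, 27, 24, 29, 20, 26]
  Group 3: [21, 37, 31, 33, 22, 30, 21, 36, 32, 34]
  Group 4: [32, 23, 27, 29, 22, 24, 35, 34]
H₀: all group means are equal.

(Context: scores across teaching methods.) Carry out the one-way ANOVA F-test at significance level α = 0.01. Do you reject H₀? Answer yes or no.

Group means [28.38, 25.70, 29.70, 28.25], grand mean 27.972
SSB = Σnᵢ(x̄ᵢ−x̄)² = 83.397; SSW = ΣΣ(x−x̄ᵢ)² = 855.575
MSB = 83.397/3 = 27.7991; MSW = 855.575/32 = 26.7367
F = MSB/MSW = 1.0397
df = (3, 32)
p-value (upper-tail) = 0.38826
At α=0.01: p ≥ α → fail to reject H₀

reject H₀: no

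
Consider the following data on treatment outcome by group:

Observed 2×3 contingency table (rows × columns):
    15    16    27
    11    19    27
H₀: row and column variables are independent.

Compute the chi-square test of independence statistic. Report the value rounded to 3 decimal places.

Row totals [58, 57], col totals [26, 35, 54], n=115
χ² = (15−13.11)²/13.11 + (16−17.65)²/17.65 + (27−27.23)²/27.23 + (11−12.89)²/12.89 + (19−17.35)²/17.35 + (27−26.77)²/26.77 = 0.8639
df = 2

test statistic = 0.864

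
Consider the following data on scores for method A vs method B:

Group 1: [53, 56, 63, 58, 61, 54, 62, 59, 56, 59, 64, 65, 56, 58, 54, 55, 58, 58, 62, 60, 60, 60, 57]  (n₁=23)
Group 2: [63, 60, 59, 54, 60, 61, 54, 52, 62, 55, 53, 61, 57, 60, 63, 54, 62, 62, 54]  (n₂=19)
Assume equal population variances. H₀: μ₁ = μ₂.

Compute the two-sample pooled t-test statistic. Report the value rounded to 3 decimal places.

test statistic = 0.364

x̄₁=58.609, s₁=3.272, n₁=23
x̄₂=58.211, s₂=3.824, n₂=19
s_p² = [22·3.272² + 18·3.824²]/40 = 12.4659
SE = √(s_p²·(1/23+1/19)) = 1.0946
t = (58.609−58.211)/1.0946 = 0.3638
df = 40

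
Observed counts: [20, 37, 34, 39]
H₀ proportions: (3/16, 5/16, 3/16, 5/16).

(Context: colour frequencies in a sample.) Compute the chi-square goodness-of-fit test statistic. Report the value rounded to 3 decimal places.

test statistic = 4.974

n = 130; E_i = n·p_i = [24.38, 40.62, 24.38, 40.62]
χ² = (20−24.38)²/24.38 + (37−40.62)²/40.62 + (34−24.38)²/24.38 + (39−40.62)²/40.62 = 4.9744
df = 3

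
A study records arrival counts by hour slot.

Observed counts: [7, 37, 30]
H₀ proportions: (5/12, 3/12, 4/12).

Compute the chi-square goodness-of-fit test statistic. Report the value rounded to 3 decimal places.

test statistic = 38.076

n = 74; E_i = n·p_i = [30.83, 18.50, 24.67]
χ² = (7−30.83)²/30.83 + (37−18.50)²/18.50 + (30−24.67)²/24.67 = 38.0757
df = 2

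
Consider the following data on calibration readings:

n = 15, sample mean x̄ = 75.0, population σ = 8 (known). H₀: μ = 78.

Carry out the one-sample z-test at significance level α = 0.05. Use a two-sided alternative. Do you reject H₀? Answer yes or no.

SE = σ/√n = 8/√15 = 2.0656
z = (x̄−μ₀)/SE = (75.0−78)/2.0656 = -1.4524
p-value (two-sided) = 0.14640
At α=0.05: p ≥ α → fail to reject H₀

reject H₀: no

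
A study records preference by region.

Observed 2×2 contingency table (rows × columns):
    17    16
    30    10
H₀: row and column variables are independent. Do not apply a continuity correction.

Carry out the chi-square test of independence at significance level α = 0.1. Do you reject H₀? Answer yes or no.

Row totals [33, 40], col totals [47, 26], n=73
χ² = (17−21.25)²/21.25 + (16−11.75)²/11.75 + (30−25.75)²/25.75 + (10−14.25)²/14.25 = 4.3491
df = 1
p-value (upper-tail) = 0.03703
At α=0.1: p < α → reject H₀

reject H₀: yes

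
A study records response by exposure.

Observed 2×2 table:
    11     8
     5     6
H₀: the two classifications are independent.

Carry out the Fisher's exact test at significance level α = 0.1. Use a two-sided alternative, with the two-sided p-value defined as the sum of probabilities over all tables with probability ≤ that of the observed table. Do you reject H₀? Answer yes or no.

reject H₀: no

Margins: r₁=19, r₂=11, c₁=16, c₂=14, n=30
p_obs = C(19,11)·C(11,5)/C(30,16); sum pmf over tables with pmf ≤ p_obs
p-value (two-sided) = 0.70652
At α=0.1: p ≥ α → fail to reject H₀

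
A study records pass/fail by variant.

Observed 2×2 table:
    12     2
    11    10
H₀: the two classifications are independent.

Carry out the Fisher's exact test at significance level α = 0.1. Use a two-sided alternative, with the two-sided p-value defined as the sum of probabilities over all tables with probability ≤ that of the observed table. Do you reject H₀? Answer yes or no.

reject H₀: yes

Margins: r₁=14, r₂=21, c₁=23, c₂=12, n=35
p_obs = C(14,12)·C(21,11)/C(35,23); sum pmf over tables with pmf ≤ p_obs
p-value (two-sided) = 0.06973
At α=0.1: p < α → reject H₀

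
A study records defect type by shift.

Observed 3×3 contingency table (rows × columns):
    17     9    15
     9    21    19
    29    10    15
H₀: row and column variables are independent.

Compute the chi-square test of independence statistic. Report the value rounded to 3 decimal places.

Row totals [41, 49, 54], col totals [55, 40, 49], n=144
χ² = (17−15.66)²/15.66 + (9−11.39)²/11.39 + (15−13.95)²/13.95 + (9−18.72)²/18.72 + (21−13.61)²/13.61 + (19−16.67)²/16.67 + (29−20.62)²/20.62 + (10−15.00)²/15.00 + (15−18.38)²/18.38 = 15.7609
df = 4

test statistic = 15.761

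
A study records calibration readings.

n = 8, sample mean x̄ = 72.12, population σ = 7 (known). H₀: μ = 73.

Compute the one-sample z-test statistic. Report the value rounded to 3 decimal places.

SE = σ/√n = 7/√8 = 2.4749
z = (x̄−μ₀)/SE = (72.12−73)/2.4749 = -0.3556

test statistic = -0.356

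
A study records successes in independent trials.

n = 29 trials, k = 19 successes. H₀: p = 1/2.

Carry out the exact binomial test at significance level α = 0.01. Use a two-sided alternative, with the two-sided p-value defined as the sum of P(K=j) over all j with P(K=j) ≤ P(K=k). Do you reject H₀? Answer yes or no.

Exact binomial: n=29, k=19, p₀=1/2=0.5000
P(X=j) = C(n,j)·p₀^j·(1−p₀)^(n−j); p = Σ P(X=j) over j with P(X=j) ≤ P(X=19)
p-value (two-sided) = 0.13605
At α=0.01: p ≥ α → fail to reject H₀

reject H₀: no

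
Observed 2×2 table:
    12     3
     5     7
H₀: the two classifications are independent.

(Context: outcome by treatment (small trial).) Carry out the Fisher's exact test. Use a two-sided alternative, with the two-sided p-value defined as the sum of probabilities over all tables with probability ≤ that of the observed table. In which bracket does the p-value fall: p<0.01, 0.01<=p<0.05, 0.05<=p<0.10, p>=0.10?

Margins: r₁=15, r₂=12, c₁=17, c₂=10, n=27
p_obs = C(15,12)·C(12,5)/C(27,17); sum pmf over tables with pmf ≤ p_obs
p-value (two-sided) = 0.05675
→ bracket: 0.05<=p<0.10

p-value bracket: 0.05<=p<0.10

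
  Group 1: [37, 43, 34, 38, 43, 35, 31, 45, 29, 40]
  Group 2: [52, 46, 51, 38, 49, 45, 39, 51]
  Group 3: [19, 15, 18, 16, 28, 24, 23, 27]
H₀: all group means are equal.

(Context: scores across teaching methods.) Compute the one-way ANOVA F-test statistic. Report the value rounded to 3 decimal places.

test statistic = 47.180

Group means [37.50, 46.38, 21.25], grand mean 35.231
SSB = Σnᵢ(x̄ᵢ−x̄)² = 2608.740; SSW = ΣΣ(x−x̄ᵢ)² = 635.875
MSB = 2608.740/2 = 1304.3702; MSW = 635.875/23 = 27.6467
F = MSB/MSW = 47.1799
df = (2, 23)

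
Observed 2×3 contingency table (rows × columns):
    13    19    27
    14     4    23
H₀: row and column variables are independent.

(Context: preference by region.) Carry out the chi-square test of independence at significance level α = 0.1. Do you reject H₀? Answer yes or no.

Row totals [59, 41], col totals [27, 23, 50], n=100
χ² = (13−15.93)²/15.93 + (19−13.57)²/13.57 + (27−29.50)²/29.50 + (14−11.07)²/11.07 + (4−9.43)²/9.43 + (23−20.50)²/20.50 = 7.1307
df = 2
p-value (upper-tail) = 0.02829
At α=0.1: p < α → reject H₀

reject H₀: yes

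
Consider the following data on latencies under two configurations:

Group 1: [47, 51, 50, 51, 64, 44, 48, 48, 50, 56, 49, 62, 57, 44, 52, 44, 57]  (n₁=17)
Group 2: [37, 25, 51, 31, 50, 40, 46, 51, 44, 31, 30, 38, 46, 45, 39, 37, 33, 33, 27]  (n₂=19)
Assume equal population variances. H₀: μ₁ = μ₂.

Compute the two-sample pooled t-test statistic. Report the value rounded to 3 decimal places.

x̄₁=51.412, s₁=5.980, n₁=17
x̄₂=38.632, s₂=8.153, n₂=19
s_p² = [16·5.980² + 18·8.153²]/34 = 52.0158
SE = √(s_p²·(1/17+1/19)) = 2.4078
t = (51.412−38.632)/2.4078 = 5.3079
df = 34

test statistic = 5.308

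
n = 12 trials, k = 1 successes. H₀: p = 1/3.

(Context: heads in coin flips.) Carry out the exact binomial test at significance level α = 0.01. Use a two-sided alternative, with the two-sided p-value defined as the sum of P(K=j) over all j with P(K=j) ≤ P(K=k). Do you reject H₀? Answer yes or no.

Exact binomial: n=12, k=1, p₀=1/3=0.3333
P(X=j) = C(n,j)·p₀^j·(1−p₀)^(n−j); p = Σ P(X=j) over j with P(X=j) ≤ P(X=1)
p-value (two-sided) = 0.07271
At α=0.01: p ≥ α → fail to reject H₀

reject H₀: no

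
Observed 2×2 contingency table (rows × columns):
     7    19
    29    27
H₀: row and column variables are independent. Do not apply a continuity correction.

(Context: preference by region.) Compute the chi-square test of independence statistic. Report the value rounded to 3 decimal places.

test statistic = 4.457

Row totals [26, 56], col totals [36, 46], n=82
χ² = (7−11.41)²/11.41 + (19−14.59)²/14.59 + (29−24.59)²/24.59 + (27−31.41)²/31.41 = 4.4567
df = 1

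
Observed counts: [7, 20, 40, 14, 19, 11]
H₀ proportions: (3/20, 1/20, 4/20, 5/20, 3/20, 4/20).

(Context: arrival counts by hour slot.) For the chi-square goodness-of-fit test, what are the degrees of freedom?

df = k − 1 = 6 − 1 = 5

degrees of freedom = 5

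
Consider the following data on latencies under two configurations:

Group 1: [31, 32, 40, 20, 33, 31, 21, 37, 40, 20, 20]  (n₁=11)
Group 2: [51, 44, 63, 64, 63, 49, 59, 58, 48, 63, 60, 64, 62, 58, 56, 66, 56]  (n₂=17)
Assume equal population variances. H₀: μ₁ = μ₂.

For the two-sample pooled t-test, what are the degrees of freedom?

df = n₁ + n₂ − 2 = 11 + 17 − 2 = 26

degrees of freedom = 26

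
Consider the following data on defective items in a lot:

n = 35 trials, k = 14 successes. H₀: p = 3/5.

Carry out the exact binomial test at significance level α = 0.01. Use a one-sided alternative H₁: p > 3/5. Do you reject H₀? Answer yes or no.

reject H₀: no

Exact binomial: n=35, k=14, p₀=3/5=0.6000
P(X≥14) from Σ C(n,i)·p₀^i·(1−p₀)^(n−i)
p-value (one-sided, H₁ greater) = 0.99474
At α=0.01: p ≥ α → fail to reject H₀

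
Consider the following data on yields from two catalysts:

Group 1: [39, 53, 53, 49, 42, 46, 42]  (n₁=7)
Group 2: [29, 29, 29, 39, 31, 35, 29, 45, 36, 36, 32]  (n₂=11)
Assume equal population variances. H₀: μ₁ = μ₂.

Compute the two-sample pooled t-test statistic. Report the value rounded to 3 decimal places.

x̄₁=46.286, s₁=5.589, n₁=7
x̄₂=33.636, s₂=5.163, n₂=11
s_p² = [6·5.589² + 10·5.163²]/16 = 28.3734
SE = √(s_p²·(1/7+1/11)) = 2.5754
t = (46.286−33.636)/2.5754 = 4.9116
df = 16

test statistic = 4.912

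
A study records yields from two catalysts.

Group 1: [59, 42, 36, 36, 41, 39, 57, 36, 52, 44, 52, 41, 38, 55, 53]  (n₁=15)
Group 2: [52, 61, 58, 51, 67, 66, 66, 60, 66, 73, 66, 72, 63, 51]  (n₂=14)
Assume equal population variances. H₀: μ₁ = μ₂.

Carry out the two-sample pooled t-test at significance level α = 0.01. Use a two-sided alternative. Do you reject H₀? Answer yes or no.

x̄₁=45.400, s₁=8.322, n₁=15
x̄₂=62.286, s₂=7.194, n₂=14
s_p² = [14·8.322² + 13·7.194²]/27 = 60.8317
SE = √(s_p²·(1/15+1/14)) = 2.8984
t = (45.400−62.286)/2.8984 = -5.8259
df = 27
p-value (two-sided) = 0.00000
At α=0.01: p < α → reject H₀

reject H₀: yes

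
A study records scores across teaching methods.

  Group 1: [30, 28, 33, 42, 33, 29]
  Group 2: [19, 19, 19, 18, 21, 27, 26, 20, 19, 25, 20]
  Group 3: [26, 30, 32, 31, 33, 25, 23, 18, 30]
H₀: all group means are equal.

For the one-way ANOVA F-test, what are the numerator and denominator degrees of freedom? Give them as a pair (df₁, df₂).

k = 3 groups, N = 26 total
df = (k−1, N−k) = (3−1, 26−3) = (2, 23)

degrees of freedom = [2, 23]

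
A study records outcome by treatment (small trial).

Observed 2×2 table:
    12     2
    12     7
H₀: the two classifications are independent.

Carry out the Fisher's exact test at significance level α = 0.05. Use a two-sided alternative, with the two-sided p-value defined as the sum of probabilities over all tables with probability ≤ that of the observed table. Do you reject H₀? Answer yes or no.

reject H₀: no

Margins: r₁=14, r₂=19, c₁=24, c₂=9, n=33
p_obs = C(14,12)·C(19,12)/C(33,24); sum pmf over tables with pmf ≤ p_obs
p-value (two-sided) = 0.24092
At α=0.05: p ≥ α → fail to reject H₀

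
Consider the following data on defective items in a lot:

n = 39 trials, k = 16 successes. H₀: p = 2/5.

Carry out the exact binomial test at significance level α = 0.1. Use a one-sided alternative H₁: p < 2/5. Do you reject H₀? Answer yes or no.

reject H₀: no

Exact binomial: n=39, k=16, p₀=2/5=0.4000
P(X≤16) from Σ C(n,i)·p₀^i·(1−p₀)^(n−i)
p-value (one-sided, H₁ less) = 0.61930
At α=0.1: p ≥ α → fail to reject H₀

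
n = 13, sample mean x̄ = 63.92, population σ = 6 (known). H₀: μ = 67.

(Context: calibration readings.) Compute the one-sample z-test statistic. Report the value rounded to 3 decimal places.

SE = σ/√n = 6/√13 = 1.6641
z = (x̄−μ₀)/SE = (63.92−67)/1.6641 = -1.8508

test statistic = -1.851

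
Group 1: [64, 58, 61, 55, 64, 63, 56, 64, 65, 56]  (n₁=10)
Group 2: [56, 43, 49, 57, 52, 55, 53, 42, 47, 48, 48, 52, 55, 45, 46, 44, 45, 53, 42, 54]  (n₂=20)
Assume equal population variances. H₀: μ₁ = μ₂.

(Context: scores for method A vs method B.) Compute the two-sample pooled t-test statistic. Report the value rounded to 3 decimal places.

test statistic = 6.279

x̄₁=60.600, s₁=3.950, n₁=10
x̄₂=49.300, s₂=4.943, n₂=20
s_p² = [9·3.950² + 19·4.943²]/28 = 21.5929
SE = √(s_p²·(1/10+1/20)) = 1.7997
t = (60.600−49.300)/1.7997 = 6.2788
df = 28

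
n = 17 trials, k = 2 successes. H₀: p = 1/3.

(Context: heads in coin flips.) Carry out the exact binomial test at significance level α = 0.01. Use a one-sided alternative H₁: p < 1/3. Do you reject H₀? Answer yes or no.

Exact binomial: n=17, k=2, p₀=1/3=0.3333
P(X≤2) from Σ C(n,i)·p₀^i·(1−p₀)^(n−i)
p-value (one-sided, H₁ less) = 0.04415
At α=0.01: p ≥ α → fail to reject H₀

reject H₀: no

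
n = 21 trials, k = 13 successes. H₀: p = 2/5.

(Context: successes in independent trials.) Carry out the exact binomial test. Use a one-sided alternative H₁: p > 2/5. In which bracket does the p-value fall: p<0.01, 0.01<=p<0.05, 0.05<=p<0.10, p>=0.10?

Exact binomial: n=21, k=13, p₀=2/5=0.4000
P(X≥13) from Σ C(n,i)·p₀^i·(1−p₀)^(n−i)
p-value (one-sided, H₁ greater) = 0.03523
→ bracket: 0.01<=p<0.05

p-value bracket: 0.01<=p<0.05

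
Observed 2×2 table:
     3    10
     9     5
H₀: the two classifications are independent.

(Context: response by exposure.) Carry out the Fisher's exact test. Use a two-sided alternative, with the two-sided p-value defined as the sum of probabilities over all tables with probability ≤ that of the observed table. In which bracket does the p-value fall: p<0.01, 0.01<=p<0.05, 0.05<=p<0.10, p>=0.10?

Margins: r₁=13, r₂=14, c₁=12, c₂=15, n=27
p_obs = C(13,3)·C(14,9)/C(27,12); sum pmf over tables with pmf ≤ p_obs
p-value (two-sided) = 0.05424
→ bracket: 0.05<=p<0.10

p-value bracket: 0.05<=p<0.10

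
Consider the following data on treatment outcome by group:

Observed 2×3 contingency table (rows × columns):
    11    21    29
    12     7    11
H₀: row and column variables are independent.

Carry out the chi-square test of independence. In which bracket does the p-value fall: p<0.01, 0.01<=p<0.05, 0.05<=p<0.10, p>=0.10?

Row totals [61, 30], col totals [23, 28, 40], n=91
χ² = (11−15.42)²/15.42 + (21−18.77)²/18.77 + (29−26.81)²/26.81 + (12−7.58)²/7.58 + (7−9.23)²/9.23 + (11−13.19)²/13.19 = 5.1847
df = 2
p-value (upper-tail) = 0.07484
→ bracket: 0.05<=p<0.10

p-value bracket: 0.05<=p<0.10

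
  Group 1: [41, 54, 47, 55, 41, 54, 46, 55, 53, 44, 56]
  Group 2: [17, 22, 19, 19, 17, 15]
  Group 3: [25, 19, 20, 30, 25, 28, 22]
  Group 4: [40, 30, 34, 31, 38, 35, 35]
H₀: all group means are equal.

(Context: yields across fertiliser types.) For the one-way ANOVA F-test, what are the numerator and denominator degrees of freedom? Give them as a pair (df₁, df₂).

degrees of freedom = [3, 27]

k = 4 groups, N = 31 total
df = (k−1, N−k) = (4−1, 31−4) = (3, 27)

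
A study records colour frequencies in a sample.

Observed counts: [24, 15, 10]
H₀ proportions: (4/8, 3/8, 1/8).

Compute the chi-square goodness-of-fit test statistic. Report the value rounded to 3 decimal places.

n = 49; E_i = n·p_i = [24.50, 18.38, 6.12]
χ² = (24−24.50)²/24.50 + (15−18.38)²/18.38 + (10−6.12)²/6.12 = 3.0816
df = 2

test statistic = 3.082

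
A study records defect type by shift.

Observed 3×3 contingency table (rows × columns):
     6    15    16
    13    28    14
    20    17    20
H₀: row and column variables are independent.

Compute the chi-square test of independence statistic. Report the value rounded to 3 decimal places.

test statistic = 8.509

Row totals [37, 55, 57], col totals [39, 60, 50], n=149
χ² = (6−9.68)²/9.68 + (15−14.90)²/14.90 + (16−12.42)²/12.42 + (13−14.40)²/14.40 + (28−22.15)²/22.15 + (14−18.46)²/18.46 + (20−14.92)²/14.92 + (17−22.95)²/22.95 + (20−19.13)²/19.13 = 8.5086
df = 4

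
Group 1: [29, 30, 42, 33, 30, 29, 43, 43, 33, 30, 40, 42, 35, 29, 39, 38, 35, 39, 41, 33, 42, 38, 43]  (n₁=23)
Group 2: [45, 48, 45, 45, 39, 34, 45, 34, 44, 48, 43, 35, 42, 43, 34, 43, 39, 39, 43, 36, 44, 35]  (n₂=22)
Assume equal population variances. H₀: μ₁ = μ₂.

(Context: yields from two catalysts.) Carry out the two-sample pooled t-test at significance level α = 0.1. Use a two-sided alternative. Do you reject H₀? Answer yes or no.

x̄₁=36.348, s₁=5.236, n₁=23
x̄₂=41.045, s₂=4.644, n₂=22
s_p² = [22·5.236² + 21·4.644²]/43 = 24.5621
SE = √(s_p²·(1/23+1/22)) = 1.4780
t = (36.348−41.045)/1.4780 = -3.1784
df = 43
p-value (two-sided) = 0.00274
At α=0.1: p < α → reject H₀

reject H₀: yes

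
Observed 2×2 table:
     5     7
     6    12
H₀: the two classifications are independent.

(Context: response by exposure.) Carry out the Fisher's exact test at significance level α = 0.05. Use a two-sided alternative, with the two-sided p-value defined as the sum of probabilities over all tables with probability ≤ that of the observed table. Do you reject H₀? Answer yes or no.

Margins: r₁=12, r₂=18, c₁=11, c₂=19, n=30
p_obs = C(12,5)·C(18,6)/C(30,11); sum pmf over tables with pmf ≤ p_obs
p-value (two-sided) = 0.71163
At α=0.05: p ≥ α → fail to reject H₀

reject H₀: no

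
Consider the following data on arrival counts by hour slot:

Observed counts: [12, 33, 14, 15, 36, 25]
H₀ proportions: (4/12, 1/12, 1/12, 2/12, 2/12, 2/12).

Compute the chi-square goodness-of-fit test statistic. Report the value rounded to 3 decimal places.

n = 135; E_i = n·p_i = [45.00, 11.25, 11.25, 22.50, 22.50, 22.50]
χ² = (12−45.00)²/45.00 + (33−11.25)²/11.25 + (14−11.25)²/11.25 + (15−22.50)²/22.50 + (36−22.50)²/22.50 + (25−22.50)²/22.50 = 77.8000
df = 5

test statistic = 77.800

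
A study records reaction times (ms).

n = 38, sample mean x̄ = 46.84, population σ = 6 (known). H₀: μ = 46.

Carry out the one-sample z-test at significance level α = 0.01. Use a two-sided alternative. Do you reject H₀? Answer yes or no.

reject H₀: no

SE = σ/√n = 6/√38 = 0.9733
z = (x̄−μ₀)/SE = (46.84−46)/0.9733 = 0.8630
p-value (two-sided) = 0.38813
At α=0.01: p ≥ α → fail to reject H₀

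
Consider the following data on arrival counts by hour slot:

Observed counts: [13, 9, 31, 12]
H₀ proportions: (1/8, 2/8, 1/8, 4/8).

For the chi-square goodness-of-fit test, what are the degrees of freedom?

degrees of freedom = 3

df = k − 1 = 4 − 1 = 3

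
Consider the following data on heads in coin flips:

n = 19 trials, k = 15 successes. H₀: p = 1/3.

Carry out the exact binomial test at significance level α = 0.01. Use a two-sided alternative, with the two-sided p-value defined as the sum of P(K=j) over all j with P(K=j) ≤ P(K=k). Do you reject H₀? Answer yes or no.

Exact binomial: n=19, k=15, p₀=1/3=0.3333
P(X=j) = C(n,j)·p₀^j·(1−p₀)^(n−j); p = Σ P(X=j) over j with P(X=j) ≤ P(X=15)
p-value (two-sided) = 0.00006
At α=0.01: p < α → reject H₀

reject H₀: yes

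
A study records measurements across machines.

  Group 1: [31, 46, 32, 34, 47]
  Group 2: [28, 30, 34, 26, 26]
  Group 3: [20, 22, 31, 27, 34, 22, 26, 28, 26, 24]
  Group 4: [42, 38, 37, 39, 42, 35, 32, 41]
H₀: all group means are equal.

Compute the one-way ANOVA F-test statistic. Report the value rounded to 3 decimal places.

Group means [38.00, 28.80, 26.00, 38.25], grand mean 32.143
SSB = Σnᵢ(x̄ᵢ−x̄)² = 903.129; SSW = ΣΣ(x−x̄ᵢ)² = 544.300
MSB = 903.129/3 = 301.0429; MSW = 544.300/24 = 22.6792
F = MSB/MSW = 13.2740
df = (3, 24)

test statistic = 13.274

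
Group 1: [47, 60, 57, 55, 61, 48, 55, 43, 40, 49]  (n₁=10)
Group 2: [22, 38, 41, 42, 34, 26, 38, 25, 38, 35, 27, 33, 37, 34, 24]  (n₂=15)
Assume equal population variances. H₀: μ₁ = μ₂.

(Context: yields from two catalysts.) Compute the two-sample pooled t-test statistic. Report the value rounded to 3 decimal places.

x̄₁=51.500, s₁=7.153, n₁=10
x̄₂=32.933, s₂=6.508, n₂=15
s_p² = [9·7.153² + 14·6.508²]/23 = 45.8014
SE = √(s_p²·(1/10+1/15)) = 2.7629
t = (51.500−32.933)/2.7629 = 6.7200
df = 23

test statistic = 6.720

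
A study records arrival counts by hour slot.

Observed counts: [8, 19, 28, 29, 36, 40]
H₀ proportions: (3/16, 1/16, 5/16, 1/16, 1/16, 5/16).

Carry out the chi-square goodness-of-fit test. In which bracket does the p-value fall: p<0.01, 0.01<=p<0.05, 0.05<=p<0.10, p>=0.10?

p-value bracket: p<0.01

n = 160; E_i = n·p_i = [30.00, 10.00, 50.00, 10.00, 10.00, 50.00]
χ² = (8−30.00)²/30.00 + (19−10.00)²/10.00 + (28−50.00)²/50.00 + (29−10.00)²/10.00 + (36−10.00)²/10.00 + (40−50.00)²/50.00 = 139.6133
df = 5
p-value (upper-tail) = 0.00000
→ bracket: p<0.01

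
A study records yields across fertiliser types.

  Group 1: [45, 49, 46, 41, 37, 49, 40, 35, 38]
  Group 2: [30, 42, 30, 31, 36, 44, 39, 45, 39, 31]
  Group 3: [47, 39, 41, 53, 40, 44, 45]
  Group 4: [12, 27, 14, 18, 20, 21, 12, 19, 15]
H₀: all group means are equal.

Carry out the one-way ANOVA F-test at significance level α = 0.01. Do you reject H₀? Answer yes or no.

reject H₀: yes

Group means [42.22, 36.70, 44.14, 17.56], grand mean 34.686
SSB = Σnᵢ(x̄ᵢ−x̄)² = 3818.808; SSW = ΣΣ(x−x̄ᵢ)² = 864.735
MSB = 3818.808/3 = 1272.9360; MSW = 864.735/31 = 27.8947
F = MSB/MSW = 45.6337
df = (3, 31)
p-value (upper-tail) = 0.00000
At α=0.01: p < α → reject H₀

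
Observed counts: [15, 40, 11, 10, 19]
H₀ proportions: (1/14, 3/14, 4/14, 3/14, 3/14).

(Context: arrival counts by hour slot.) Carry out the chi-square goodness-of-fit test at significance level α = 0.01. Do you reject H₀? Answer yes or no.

reject H₀: yes

n = 95; E_i = n·p_i = [6.79, 20.36, 27.14, 20.36, 20.36]
χ² = (15−6.79)²/6.79 + (40−20.36)²/20.36 + (11−27.14)²/27.14 + (10−20.36)²/20.36 + (19−20.36)²/20.36 = 43.8579
df = 4
p-value (upper-tail) = 0.00000
At α=0.01: p < α → reject H₀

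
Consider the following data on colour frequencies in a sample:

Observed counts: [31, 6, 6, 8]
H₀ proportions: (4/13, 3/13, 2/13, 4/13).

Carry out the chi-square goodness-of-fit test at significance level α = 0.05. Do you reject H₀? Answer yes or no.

n = 51; E_i = n·p_i = [15.69, 11.77, 7.85, 15.69]
χ² = (31−15.69)²/15.69 + (6−11.77)²/11.77 + (6−7.85)²/7.85 + (8−15.69)²/15.69 = 21.9657
df = 3
p-value (upper-tail) = 0.00007
At α=0.05: p < α → reject H₀

reject H₀: yes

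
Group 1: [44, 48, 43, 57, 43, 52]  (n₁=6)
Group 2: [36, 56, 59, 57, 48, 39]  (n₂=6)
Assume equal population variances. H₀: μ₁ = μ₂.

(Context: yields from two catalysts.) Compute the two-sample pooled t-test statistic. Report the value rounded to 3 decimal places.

test statistic = -0.287

x̄₁=47.833, s₁=5.707, n₁=6
x̄₂=49.167, s₂=9.827, n₂=6
s_p² = [5·5.707² + 5·9.827²]/10 = 64.5667
SE = √(s_p²·(1/6+1/6)) = 4.6392
t = (47.833−49.167)/4.6392 = -0.2874
df = 10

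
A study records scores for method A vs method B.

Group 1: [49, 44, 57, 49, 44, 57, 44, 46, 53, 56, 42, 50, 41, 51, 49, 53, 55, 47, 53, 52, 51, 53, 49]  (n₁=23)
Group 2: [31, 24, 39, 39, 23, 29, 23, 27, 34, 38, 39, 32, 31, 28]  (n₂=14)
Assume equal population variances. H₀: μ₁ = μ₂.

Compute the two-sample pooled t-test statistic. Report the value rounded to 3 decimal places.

test statistic = 10.580

x̄₁=49.783, s₁=4.680, n₁=23
x̄₂=31.214, s₂=5.925, n₂=14
s_p² = [22·4.680² + 13·5.925²]/35 = 26.8077
SE = √(s_p²·(1/23+1/14)) = 1.7551
t = (49.783−31.214)/1.7551 = 10.5796
df = 35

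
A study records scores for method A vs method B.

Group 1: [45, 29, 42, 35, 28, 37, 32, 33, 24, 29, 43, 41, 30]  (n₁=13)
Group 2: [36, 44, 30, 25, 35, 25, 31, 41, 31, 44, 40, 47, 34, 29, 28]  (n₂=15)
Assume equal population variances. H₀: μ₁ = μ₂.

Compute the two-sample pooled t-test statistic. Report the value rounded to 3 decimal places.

x̄₁=34.462, s₁=6.641, n₁=13
x̄₂=34.667, s₂=7.118, n₂=15
s_p² = [12·6.641² + 14·7.118²]/26 = 47.6371
SE = √(s_p²·(1/13+1/15)) = 2.6154
t = (34.462−34.667)/2.6154 = -0.0784
df = 26

test statistic = -0.078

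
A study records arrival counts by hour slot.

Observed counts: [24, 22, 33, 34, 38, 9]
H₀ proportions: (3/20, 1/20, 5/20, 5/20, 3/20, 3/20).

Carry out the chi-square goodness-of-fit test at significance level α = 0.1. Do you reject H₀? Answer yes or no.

reject H₀: yes

n = 160; E_i = n·p_i = [24.00, 8.00, 40.00, 40.00, 24.00, 24.00]
χ² = (24−24.00)²/24.00 + (22−8.00)²/8.00 + (33−40.00)²/40.00 + (34−40.00)²/40.00 + (38−24.00)²/24.00 + (9−24.00)²/24.00 = 44.1667
df = 5
p-value (upper-tail) = 0.00000
At α=0.1: p < α → reject H₀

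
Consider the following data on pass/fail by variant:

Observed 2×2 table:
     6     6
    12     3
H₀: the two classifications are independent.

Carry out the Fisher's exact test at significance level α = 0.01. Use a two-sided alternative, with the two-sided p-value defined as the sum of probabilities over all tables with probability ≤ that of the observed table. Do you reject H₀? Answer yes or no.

Margins: r₁=12, r₂=15, c₁=18, c₂=9, n=27
p_obs = C(12,6)·C(15,12)/C(27,18); sum pmf over tables with pmf ≤ p_obs
p-value (two-sided) = 0.12662
At α=0.01: p ≥ α → fail to reject H₀

reject H₀: no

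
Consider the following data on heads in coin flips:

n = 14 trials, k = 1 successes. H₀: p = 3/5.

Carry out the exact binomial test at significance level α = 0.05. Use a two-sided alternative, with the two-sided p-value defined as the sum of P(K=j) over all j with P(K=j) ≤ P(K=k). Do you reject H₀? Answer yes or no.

Exact binomial: n=14, k=1, p₀=3/5=0.6000
P(X=j) = C(n,j)·p₀^j·(1−p₀)^(n−j); p = Σ P(X=j) over j with P(X=j) ≤ P(X=1)
p-value (two-sided) = 0.00006
At α=0.05: p < α → reject H₀

reject H₀: yes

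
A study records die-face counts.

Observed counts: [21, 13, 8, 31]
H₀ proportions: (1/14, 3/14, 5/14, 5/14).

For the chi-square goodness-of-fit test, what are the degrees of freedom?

degrees of freedom = 3

df = k − 1 = 4 − 1 = 3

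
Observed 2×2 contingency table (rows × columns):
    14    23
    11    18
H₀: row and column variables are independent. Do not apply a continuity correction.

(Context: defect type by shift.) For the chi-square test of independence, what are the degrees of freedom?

df = (r−1)(c−1) = (2−1)·(2−1) = 1

degrees of freedom = 1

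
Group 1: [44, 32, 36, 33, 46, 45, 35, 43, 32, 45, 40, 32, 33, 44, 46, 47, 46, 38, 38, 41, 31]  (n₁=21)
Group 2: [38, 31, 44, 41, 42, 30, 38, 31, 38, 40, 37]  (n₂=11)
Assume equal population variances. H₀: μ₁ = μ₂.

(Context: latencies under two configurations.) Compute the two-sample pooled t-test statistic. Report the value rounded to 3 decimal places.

test statistic = 1.044

x̄₁=39.381, s₁=5.749, n₁=21
x̄₂=37.273, s₂=4.714, n₂=11
s_p² = [20·5.749² + 10·4.714²]/30 = 29.4378
SE = √(s_p²·(1/21+1/11)) = 2.0194
t = (39.381−37.273)/2.0194 = 1.0440
df = 30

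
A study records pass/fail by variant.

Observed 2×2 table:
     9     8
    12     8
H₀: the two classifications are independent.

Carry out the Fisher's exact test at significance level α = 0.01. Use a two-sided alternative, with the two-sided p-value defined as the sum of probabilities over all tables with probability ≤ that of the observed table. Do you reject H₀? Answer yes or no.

reject H₀: no

Margins: r₁=17, r₂=20, c₁=21, c₂=16, n=37
p_obs = C(17,9)·C(20,12)/C(37,21); sum pmf over tables with pmf ≤ p_obs
p-value (two-sided) = 0.74631
At α=0.01: p ≥ α → fail to reject H₀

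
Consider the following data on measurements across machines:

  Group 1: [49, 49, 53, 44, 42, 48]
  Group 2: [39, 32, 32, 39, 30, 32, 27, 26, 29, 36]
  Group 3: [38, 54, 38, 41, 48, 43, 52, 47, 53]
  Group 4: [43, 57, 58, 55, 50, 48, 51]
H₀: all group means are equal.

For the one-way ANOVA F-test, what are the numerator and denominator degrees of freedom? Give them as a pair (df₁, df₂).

degrees of freedom = [3, 28]

k = 4 groups, N = 32 total
df = (k−1, N−k) = (4−1, 32−4) = (3, 28)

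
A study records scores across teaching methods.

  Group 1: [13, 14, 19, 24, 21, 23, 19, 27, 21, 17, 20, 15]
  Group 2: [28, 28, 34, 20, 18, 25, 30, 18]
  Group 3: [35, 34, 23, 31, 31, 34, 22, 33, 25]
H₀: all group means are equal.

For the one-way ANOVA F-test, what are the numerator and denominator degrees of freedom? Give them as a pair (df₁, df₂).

k = 3 groups, N = 29 total
df = (k−1, N−k) = (3−1, 29−3) = (2, 26)

degrees of freedom = [2, 26]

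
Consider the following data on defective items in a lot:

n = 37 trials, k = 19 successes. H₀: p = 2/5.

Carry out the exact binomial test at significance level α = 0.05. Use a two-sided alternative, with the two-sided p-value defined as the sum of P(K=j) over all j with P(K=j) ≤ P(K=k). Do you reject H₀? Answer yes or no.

Exact binomial: n=37, k=19, p₀=2/5=0.4000
P(X=j) = C(n,j)·p₀^j·(1−p₀)^(n−j); p = Σ P(X=j) over j with P(X=j) ≤ P(X=19)
p-value (two-sided) = 0.18016
At α=0.05: p ≥ α → fail to reject H₀

reject H₀: no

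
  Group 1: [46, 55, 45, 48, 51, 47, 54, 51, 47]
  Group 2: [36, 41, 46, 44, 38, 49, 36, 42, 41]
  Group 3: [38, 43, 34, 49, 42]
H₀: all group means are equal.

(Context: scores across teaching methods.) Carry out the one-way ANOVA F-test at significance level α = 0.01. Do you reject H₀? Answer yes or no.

reject H₀: yes

Group means [49.33, 41.44, 41.20], grand mean 44.478
SSB = Σnᵢ(x̄ᵢ−x̄)² = 348.717; SSW = ΣΣ(x−x̄ᵢ)² = 385.022
MSB = 348.717/2 = 174.3585; MSW = 385.022/20 = 19.2511
F = MSB/MSW = 9.0571
df = (2, 20)
p-value (upper-tail) = 0.00158
At α=0.01: p < α → reject H₀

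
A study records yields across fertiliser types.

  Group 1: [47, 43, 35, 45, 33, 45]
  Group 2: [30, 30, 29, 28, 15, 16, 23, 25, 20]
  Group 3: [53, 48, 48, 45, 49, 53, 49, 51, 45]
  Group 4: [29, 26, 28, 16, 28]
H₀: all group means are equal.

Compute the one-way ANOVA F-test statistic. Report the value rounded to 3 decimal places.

test statistic = 46.697

Group means [41.33, 24.00, 49.00, 25.40], grand mean 35.586
SSB = Σnᵢ(x̄ᵢ−x̄)² = 3544.501; SSW = ΣΣ(x−x̄ᵢ)² = 632.533
MSB = 3544.501/3 = 1181.5004; MSW = 632.533/25 = 25.3013
F = MSB/MSW = 46.6972
df = (3, 25)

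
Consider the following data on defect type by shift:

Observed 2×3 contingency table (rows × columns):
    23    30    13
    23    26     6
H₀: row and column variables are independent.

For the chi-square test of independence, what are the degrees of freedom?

df = (r−1)(c−1) = (2−1)·(3−1) = 2

degrees of freedom = 2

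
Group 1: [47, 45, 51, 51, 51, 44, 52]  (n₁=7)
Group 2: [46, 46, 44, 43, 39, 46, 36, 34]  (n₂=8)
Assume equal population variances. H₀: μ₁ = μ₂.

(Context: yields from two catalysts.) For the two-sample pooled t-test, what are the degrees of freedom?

df = n₁ + n₂ − 2 = 7 + 8 − 2 = 13

degrees of freedom = 13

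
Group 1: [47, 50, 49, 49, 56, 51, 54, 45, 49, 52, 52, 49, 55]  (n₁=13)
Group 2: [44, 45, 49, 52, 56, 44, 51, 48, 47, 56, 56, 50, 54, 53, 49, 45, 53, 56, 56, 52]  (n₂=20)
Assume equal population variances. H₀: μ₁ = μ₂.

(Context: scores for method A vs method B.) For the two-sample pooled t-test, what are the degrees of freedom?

df = n₁ + n₂ − 2 = 13 + 20 − 2 = 31

degrees of freedom = 31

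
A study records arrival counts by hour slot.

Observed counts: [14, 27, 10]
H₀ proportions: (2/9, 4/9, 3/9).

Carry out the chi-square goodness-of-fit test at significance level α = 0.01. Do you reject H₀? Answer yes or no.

n = 51; E_i = n·p_i = [11.33, 22.67, 17.00]
χ² = (14−11.33)²/11.33 + (27−22.67)²/22.67 + (10−17.00)²/17.00 = 4.3382
df = 2
p-value (upper-tail) = 0.11428
At α=0.01: p ≥ α → fail to reject H₀

reject H₀: no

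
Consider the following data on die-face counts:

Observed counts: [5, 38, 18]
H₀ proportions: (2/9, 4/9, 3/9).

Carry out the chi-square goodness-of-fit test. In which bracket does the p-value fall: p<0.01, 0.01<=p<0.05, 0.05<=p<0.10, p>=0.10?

n = 61; E_i = n·p_i = [13.56, 27.11, 20.33]
χ² = (5−13.56)²/13.56 + (38−27.11)²/27.11 + (18−20.33)²/20.33 = 10.0410
df = 2
p-value (upper-tail) = 0.00660
→ bracket: p<0.01

p-value bracket: p<0.01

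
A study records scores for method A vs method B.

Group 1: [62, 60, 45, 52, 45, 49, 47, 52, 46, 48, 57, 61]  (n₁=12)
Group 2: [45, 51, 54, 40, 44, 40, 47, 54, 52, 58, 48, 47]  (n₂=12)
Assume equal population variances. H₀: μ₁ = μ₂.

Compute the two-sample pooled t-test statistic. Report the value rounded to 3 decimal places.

test statistic = 1.485

x̄₁=52.000, s₁=6.424, n₁=12
x̄₂=48.333, s₂=5.646, n₂=12
s_p² = [11·6.424² + 11·5.646²]/22 = 36.5758
SE = √(s_p²·(1/12+1/12)) = 2.4690
t = (52.000−48.333)/2.4690 = 1.4851
df = 22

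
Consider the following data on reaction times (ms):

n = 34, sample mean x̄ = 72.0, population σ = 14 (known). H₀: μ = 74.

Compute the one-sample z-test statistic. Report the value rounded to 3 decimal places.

test statistic = -0.833

SE = σ/√n = 14/√34 = 2.4010
z = (x̄−μ₀)/SE = (72.0−74)/2.4010 = -0.8330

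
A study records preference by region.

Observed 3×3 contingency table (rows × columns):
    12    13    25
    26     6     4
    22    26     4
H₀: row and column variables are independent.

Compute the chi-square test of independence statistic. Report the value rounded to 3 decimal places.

Row totals [50, 36, 52], col totals [60, 45, 33], n=138
χ² = (12−21.74)²/21.74 + (13−16.30)²/16.30 + (25−11.96)²/11.96 + (26−15.65)²/15.65 + (6−11.74)²/11.74 + (4−8.61)²/8.61 + (22−22.61)²/22.61 + (26−16.96)²/16.96 + (4−12.43)²/12.43 = 41.9373
df = 4

test statistic = 41.937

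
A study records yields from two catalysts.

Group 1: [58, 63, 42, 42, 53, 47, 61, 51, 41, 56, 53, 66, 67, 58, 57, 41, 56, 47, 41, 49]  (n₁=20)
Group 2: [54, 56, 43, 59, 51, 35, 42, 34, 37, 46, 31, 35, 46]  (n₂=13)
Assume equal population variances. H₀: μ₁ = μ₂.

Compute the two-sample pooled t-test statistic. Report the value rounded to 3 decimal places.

x̄₁=52.450, s₁=8.501, n₁=20
x̄₂=43.769, s₂=9.176, n₂=13
s_p² = [19·8.501² + 12·9.176²]/31 = 76.8793
SE = √(s_p²·(1/20+1/13)) = 3.1237
t = (52.450−43.769)/3.1237 = 2.7790
df = 31

test statistic = 2.779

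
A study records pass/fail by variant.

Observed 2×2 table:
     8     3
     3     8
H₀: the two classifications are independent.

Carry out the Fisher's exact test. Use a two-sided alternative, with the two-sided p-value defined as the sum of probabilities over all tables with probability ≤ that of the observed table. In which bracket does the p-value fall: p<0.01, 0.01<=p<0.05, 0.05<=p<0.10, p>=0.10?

p-value bracket: 0.05<=p<0.10

Margins: r₁=11, r₂=11, c₁=11, c₂=11, n=22
p_obs = C(11,8)·C(11,3)/C(22,11); sum pmf over tables with pmf ≤ p_obs
p-value (two-sided) = 0.08611
→ bracket: 0.05<=p<0.10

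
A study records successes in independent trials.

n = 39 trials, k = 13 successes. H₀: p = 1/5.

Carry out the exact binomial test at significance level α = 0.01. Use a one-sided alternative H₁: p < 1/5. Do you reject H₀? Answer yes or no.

reject H₀: no

Exact binomial: n=39, k=13, p₀=1/5=0.2000
P(X≤13) from Σ C(n,i)·p₀^i·(1−p₀)^(n−i)
p-value (one-sided, H₁ less) = 0.98461
At α=0.01: p ≥ α → fail to reject H₀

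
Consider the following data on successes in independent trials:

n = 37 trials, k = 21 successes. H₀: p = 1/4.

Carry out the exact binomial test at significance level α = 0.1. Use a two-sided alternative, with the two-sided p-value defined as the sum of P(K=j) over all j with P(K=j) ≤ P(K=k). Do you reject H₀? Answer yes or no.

Exact binomial: n=37, k=21, p₀=1/4=0.2500
P(X=j) = C(n,j)·p₀^j·(1−p₀)^(n−j); p = Σ P(X=j) over j with P(X=j) ≤ P(X=21)
p-value (two-sided) = 0.00006
At α=0.1: p < α → reject H₀

reject H₀: yes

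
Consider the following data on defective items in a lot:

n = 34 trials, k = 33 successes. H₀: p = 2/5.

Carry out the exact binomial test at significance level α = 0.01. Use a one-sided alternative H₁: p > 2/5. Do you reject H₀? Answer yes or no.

Exact binomial: n=34, k=33, p₀=2/5=0.4000
P(X≥33) from Σ C(n,i)·p₀^i·(1−p₀)^(n−i)
p-value (one-sided, H₁ greater) = 0.00000
At α=0.01: p < α → reject H₀

reject H₀: yes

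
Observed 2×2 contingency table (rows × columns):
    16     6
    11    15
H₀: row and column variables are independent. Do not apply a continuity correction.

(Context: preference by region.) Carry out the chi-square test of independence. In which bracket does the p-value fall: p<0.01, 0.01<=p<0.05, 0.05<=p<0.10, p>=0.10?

Row totals [22, 26], col totals [27, 21], n=48
χ² = (16−12.38)²/12.38 + (6−9.62)²/9.62 + (11−14.62)²/14.62 + (15−11.38)²/11.38 = 4.4809
df = 1
p-value (upper-tail) = 0.03428
→ bracket: 0.01<=p<0.05

p-value bracket: 0.01<=p<0.05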